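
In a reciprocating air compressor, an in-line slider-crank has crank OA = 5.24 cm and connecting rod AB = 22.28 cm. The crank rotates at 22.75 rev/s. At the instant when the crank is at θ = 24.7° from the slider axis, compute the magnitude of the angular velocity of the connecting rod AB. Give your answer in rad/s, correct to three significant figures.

30.7

ω = 142.9 rad/s (converted from 22.75 rev/s).
The rod makes angle φ with the slider axis where L sinφ = r sinθ; differentiating, L cosφ·φ̇ = r ω cosθ.
L cosφ = √(L² − r² sin²θ) = 0.22172 m.
|ω_rod| = r ω |cosθ| / √(L² − r² sin²θ) = 0.0524·142.9·0.90851/0.22172 = 30.691 rad/s.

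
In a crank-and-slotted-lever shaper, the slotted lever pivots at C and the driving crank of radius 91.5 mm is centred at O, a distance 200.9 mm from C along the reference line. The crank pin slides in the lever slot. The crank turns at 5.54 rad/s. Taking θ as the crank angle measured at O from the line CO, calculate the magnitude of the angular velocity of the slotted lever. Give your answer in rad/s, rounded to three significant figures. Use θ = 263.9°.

0.793

ω = 5.54 rad/s
Crank pin A relative to C: A = (d + r cosθ, r sinθ); lever angle φ = atan2(r sinθ, d + r cosθ).
Differentiating tanφ: φ̇ = rω(d cosθ + r)/(d² + r² + 2dr cosθ).
d² + r² + 2dr cosθ = |CA|² = 0.0448263 m²;  d cosθ + r = +0.070152 m.
|ω_lever| = |0.0915·5.54·+0.070152| / 0.0448263 = 0.7933 rad/s.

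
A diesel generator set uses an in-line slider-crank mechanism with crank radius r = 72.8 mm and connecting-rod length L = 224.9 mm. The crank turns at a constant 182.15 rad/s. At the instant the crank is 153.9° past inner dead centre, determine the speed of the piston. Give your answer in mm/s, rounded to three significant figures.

4120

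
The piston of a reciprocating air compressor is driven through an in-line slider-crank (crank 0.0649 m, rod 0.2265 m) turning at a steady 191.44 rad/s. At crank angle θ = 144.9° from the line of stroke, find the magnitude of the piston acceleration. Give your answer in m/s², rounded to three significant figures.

ω = 191.4 rad/s
x(θ) = r cosθ + √(L² − r² sin²θ); with ω constant, a = ω²·d²x/dθ².
d²x/dθ² = −r cosθ − r²(cos2θ)/√u − r⁴ sin²2θ/(4u^{3/2}),  u = L² − r² sin²θ = 0.0499096 m².
Substituting r = 0.0649 m, L = 0.2265 m, θ = 144.9°: d²x/dθ² = +0.046359 m.
a = ω²·d²x/dθ² = (191.4)²·(+0.046359) = +1699 m/s²;  |a| = 1699 m/s².

1700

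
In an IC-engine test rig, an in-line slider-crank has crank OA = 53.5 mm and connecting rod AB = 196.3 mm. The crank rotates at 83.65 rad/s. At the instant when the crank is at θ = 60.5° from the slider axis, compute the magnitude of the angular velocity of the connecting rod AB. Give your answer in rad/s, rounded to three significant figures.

ω = 83.65 rad/s
The rod makes angle φ with the slider axis where L sinφ = r sinθ; differentiating, L cosφ·φ̇ = r ω cosθ.
L cosφ = √(L² − r² sin²θ) = 0.1907 m.
|ω_rod| = r ω |cosθ| / √(L² − r² sin²θ) = 0.0535·83.65·0.49242/0.1907 = 11.556 rad/s.

11.6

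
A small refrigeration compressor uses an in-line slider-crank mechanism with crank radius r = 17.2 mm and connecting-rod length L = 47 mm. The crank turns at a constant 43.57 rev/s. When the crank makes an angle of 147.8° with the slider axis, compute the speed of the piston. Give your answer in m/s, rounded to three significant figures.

ω = 2π·43.6 = 273.8 rad/s
For an in-line slider-crank, x = r cosθ + √(L² − r² sin²θ), so v = −rω sinθ·[1 + r cosθ/√(L² − r² sin²θ)].
With r = 0.0172 m, L = 0.047 m, θ = 147.8°: √(L² − r² sin²θ) = 0.046098 m.
v = −0.0172·273.8·0.53288·[1 + 0.0172·-0.84619/0.046098] = -1.7169 m/s.
|v| = 1.7169 m/s.

1.72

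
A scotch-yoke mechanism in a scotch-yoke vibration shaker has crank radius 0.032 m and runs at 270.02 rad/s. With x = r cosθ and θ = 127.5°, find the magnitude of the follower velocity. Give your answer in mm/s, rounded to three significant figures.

6860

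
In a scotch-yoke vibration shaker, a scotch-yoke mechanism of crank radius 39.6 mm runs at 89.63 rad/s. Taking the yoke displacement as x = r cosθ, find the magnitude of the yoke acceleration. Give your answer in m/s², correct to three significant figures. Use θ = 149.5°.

274

ω = 89.63 rad/s
x = r cosθ ⇒ ẍ = −rω² cosθ (ω constant).
|a| = rω²|cosθ| = 0.0396·(89.63)²·|cos 149.5°| = 274.11 m/s².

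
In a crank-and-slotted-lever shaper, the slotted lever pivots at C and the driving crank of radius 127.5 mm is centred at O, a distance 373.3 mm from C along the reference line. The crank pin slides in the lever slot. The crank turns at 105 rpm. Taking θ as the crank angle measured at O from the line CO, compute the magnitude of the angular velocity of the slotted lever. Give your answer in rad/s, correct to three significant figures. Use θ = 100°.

ω = 11 rad/s (from 105 rpm).
Crank pin A relative to C: A = (d + r cosθ, r sinθ); lever angle φ = atan2(r sinθ, d + r cosθ).
Differentiating tanφ: φ̇ = rω(d cosθ + r)/(d² + r² + 2dr cosθ).
d² + r² + 2dr cosθ = |CA|² = 0.139079 m²;  d cosθ + r = +0.062677 m.
|ω_lever| = |0.1275·11·+0.062677| / 0.139079 = 0.63179 rad/s.

0.632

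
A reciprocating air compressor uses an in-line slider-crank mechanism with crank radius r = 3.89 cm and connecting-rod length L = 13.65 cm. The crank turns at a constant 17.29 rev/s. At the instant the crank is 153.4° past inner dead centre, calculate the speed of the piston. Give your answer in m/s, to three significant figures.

ω = 2π·17.3 = 108.6 rad/s
For an in-line slider-crank, x = r cosθ + √(L² − r² sin²θ), so v = −rω sinθ·[1 + r cosθ/√(L² − r² sin²θ)].
With r = 0.0389 m, L = 0.1365 m, θ = 153.4°: √(L² − r² sin²θ) = 0.13538 m.
v = −0.0389·108.6·0.44776·[1 + 0.0389·-0.89415/0.13538] = -1.4061 m/s.
|v| = 1.4061 m/s.

1.41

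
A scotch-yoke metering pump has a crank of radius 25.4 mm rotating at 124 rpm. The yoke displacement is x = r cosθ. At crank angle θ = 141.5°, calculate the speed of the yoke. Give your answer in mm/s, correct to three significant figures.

ω = 12.99 rad/s (from 124 rpm).
x = r cosθ ⇒ ẋ = −rω sinθ.
|v| = rω|sinθ| = 0.0254·12.99·|sin 141.5°| = 0.20532 m/s = 205.32 mm/s.

205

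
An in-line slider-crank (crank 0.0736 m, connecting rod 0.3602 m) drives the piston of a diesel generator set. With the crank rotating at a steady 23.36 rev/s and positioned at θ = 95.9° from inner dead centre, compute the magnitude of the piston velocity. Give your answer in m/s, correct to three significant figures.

ω = 2π·23.4 = 146.8 rad/s
For an in-line slider-crank, x = r cosθ + √(L² − r² sin²θ), so v = −rω sinθ·[1 + r cosθ/√(L² − r² sin²θ)].
With r = 0.0736 m, L = 0.3602 m, θ = 95.9°: √(L² − r² sin²θ) = 0.35268 m.
v = −0.0736·146.8·0.99470·[1 + 0.0736·-0.10279/0.35268] = -10.515 m/s.
|v| = 10.515 m/s.

10.5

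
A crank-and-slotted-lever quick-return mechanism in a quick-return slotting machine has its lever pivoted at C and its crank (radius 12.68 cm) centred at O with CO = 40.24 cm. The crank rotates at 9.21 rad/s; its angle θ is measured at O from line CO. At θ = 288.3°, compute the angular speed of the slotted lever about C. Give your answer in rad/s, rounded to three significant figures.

1.41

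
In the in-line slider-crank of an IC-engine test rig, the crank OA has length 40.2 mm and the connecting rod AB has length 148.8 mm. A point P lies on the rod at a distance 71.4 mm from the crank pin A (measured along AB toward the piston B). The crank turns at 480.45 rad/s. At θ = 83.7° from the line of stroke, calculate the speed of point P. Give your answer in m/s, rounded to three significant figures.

ω = 480.4 rad/s.  Crank-pin speed |V_A| = rω = 19.314 m/s, perpendicular to OA.
Rod angle: sinφ = −(r/L) sinθ ⇒ φ = -15.577°; ω_rod = −rω cosθ/√(L²−r²sin²θ) = -14.786 rad/s.
V_P = V_A + ω_rod × AP, with AP = 0.0714 m along the rod.
Components: V_Px = −rω sinθ − a·ω_rod·sinφ = -19.481 m/s;  V_Py = rω cosθ + a·ω_rod·cosφ = +1.1024 m/s.
|V_P| = √(V_Px² + V_Py²) = 19.512 m/s.

19.5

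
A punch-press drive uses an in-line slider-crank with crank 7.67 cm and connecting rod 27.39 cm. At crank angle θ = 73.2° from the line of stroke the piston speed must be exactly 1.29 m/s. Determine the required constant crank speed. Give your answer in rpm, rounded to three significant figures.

For an in-line slider-crank, |v_piston| = rω|sinθ|·[1 + r cosθ/√(L² − r² sin²θ)].
With r = 0.0767 m, L = 0.2739 m, θ = 73.2°: the bracketed kinematic factor |dx/dθ| = 0.079595 m.
ω = v/|dx/dθ| = 1.29/0.079595 = 16.207 rad/s.
N = 60ω/(2π) = 154.77 rpm.

155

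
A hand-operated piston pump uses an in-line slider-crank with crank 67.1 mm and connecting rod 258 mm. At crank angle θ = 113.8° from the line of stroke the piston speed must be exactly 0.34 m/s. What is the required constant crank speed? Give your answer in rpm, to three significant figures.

59.3

For an in-line slider-crank, |v_piston| = rω|sinθ|·[1 + r cosθ/√(L² − r² sin²θ)].
With r = 0.0671 m, L = 0.258 m, θ = 113.8°: the bracketed kinematic factor |dx/dθ| = 0.05476 m.
ω = v/|dx/dθ| = 0.34/0.05476 = 6.2089 rad/s.
N = 60ω/(2π) = 59.291 rpm.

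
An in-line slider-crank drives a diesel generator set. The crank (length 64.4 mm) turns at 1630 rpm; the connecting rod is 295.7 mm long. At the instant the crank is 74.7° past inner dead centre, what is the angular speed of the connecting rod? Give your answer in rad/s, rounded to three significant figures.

10.0

ω = 170.7 rad/s (converted from 1630 rpm).
The rod makes angle φ with the slider axis where L sinφ = r sinθ; differentiating, L cosφ·φ̇ = r ω cosθ.
L cosφ = √(L² − r² sin²θ) = 0.2891 m.
|ω_rod| = r ω |cosθ| / √(L² − r² sin²θ) = 0.0644·170.7·0.26387/0.2891 = 10.033 rad/s.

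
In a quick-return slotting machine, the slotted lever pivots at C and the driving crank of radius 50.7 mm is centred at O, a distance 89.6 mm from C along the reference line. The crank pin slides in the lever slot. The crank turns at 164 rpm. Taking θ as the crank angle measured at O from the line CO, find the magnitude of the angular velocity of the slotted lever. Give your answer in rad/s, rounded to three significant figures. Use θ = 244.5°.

ω = 17.17 rad/s (from 164 rpm).
Crank pin A relative to C: A = (d + r cosθ, r sinθ); lever angle φ = atan2(r sinθ, d + r cosθ).
Differentiating tanφ: φ̇ = rω(d cosθ + r)/(d² + r² + 2dr cosθ).
d² + r² + 2dr cosθ = |CA|² = 0.00668727 m²;  d cosθ + r = +0.012126 m.
|ω_lever| = |0.0507·17.17·+0.012126| / 0.00668727 = 1.5789 rad/s.

1.58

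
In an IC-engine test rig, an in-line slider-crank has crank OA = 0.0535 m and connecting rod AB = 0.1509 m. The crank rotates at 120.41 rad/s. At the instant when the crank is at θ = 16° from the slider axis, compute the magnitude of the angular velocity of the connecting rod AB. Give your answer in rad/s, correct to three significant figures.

41.2

ω = 120.4 rad/s
The rod makes angle φ with the slider axis where L sinφ = r sinθ; differentiating, L cosφ·φ̇ = r ω cosθ.
L cosφ = √(L² − r² sin²θ) = 0.15018 m.
|ω_rod| = r ω |cosθ| / √(L² − r² sin²θ) = 0.0535·120.4·0.96126/0.15018 = 41.234 rad/s.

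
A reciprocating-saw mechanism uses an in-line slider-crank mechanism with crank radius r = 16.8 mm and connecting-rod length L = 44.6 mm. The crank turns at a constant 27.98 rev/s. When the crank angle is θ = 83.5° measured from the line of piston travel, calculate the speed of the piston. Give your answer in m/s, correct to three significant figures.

3.07

ω = 2π·28 = 175.8 rad/s
For an in-line slider-crank, x = r cosθ + √(L² − r² sin²θ), so v = −rω sinθ·[1 + r cosθ/√(L² − r² sin²θ)].
With r = 0.0168 m, L = 0.0446 m, θ = 83.5°: √(L² − r² sin²θ) = 0.041359 m.
v = −0.0168·175.8·0.99357·[1 + 0.0168·0.11320/0.041359] = -3.0695 m/s.
|v| = 3.0695 m/s.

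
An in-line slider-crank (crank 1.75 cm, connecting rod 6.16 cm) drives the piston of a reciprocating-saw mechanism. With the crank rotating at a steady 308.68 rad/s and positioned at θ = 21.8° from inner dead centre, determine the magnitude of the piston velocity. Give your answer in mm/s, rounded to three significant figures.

ω = 308.7 rad/s
For an in-line slider-crank, x = r cosθ + √(L² − r² sin²θ), so v = −rω sinθ·[1 + r cosθ/√(L² − r² sin²θ)].
With r = 0.0175 m, L = 0.0616 m, θ = 21.8°: √(L² − r² sin²θ) = 0.061256 m.
v = −0.0175·308.7·0.37137·[1 + 0.0175·0.92849/0.061256] = -2.5382 m/s.
|v| = 2.5382 m/s = 2538.2 mm/s.

2540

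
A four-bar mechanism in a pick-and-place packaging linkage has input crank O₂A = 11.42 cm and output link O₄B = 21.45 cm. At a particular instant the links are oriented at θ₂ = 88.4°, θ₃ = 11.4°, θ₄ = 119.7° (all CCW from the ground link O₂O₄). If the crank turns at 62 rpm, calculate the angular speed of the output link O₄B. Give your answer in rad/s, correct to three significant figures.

ω₂ = 6.493 rad/s (from 62 rpm).
Differentiating the loop-closure r₂e^{iθ₂}+r₃e^{iθ₃}=r₁+r₄e^{iθ₄} gives r₂ω₂e^{iθ₂}+r₃ω₃e^{iθ₃}=r₄ω₄e^{iθ₄}.
Eliminating the other unknown: ω₄ = r₂ω₂ sin(θ₂−θ₃) / [r₄ sin(θ₄−θ₃)].
Numerator sine = +0.97437; denominator sine = +0.94943.
Result = 0.1142·6.493·(+0.97437) / (0.2145·(+0.94943)) = +3.5475 rad/s; magnitude 3.5475 rad/s.

3.55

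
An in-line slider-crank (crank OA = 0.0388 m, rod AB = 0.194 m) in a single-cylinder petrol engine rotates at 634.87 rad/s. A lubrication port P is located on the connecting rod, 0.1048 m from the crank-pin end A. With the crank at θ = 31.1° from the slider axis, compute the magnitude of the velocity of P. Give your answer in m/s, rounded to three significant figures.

ω = 634.9 rad/s.  Crank-pin speed |V_A| = rω = 24.633 m/s, perpendicular to OA.
Rod angle: sinφ = −(r/L) sinθ ⇒ φ = -5.930°; ω_rod = −rω cosθ/√(L²−r²sin²θ) = -109.31 rad/s.
V_P = V_A + ω_rod × AP, with AP = 0.1048 m along the rod.
Components: V_Px = −rω sinθ − a·ω_rod·sinφ = -13.907 m/s;  V_Py = rω cosθ + a·ω_rod·cosφ = +9.6982 m/s.
|V_P| = √(V_Px² + V_Py²) = 16.955 m/s.

17.0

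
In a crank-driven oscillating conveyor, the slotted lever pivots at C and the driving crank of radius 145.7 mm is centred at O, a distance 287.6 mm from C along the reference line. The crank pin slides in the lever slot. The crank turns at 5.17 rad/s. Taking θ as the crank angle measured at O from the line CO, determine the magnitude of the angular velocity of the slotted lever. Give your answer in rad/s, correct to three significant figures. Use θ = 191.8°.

ω = 5.17 rad/s
Crank pin A relative to C: A = (d + r cosθ, r sinθ); lever angle φ = atan2(r sinθ, d + r cosθ).
Differentiating tanφ: φ̇ = rω(d cosθ + r)/(d² + r² + 2dr cosθ).
d² + r² + 2dr cosθ = |CA|² = 0.0219067 m²;  d cosθ + r = -0.13582 m.
|ω_lever| = |0.1457·5.17·-0.13582| / 0.0219067 = 4.6703 rad/s.

4.67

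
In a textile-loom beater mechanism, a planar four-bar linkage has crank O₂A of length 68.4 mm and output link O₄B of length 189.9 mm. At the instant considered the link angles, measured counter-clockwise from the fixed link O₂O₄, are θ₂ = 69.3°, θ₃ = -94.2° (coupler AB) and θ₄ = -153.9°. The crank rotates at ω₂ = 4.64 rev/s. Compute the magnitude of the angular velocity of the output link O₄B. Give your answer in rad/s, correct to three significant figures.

ω₂ = 29.15 rad/s (from 4.64 rev/s).
Differentiating the loop-closure r₂e^{iθ₂}+r₃e^{iθ₃}=r₁+r₄e^{iθ₄} gives r₂ω₂e^{iθ₂}+r₃ω₃e^{iθ₃}=r₄ω₄e^{iθ₄}.
Eliminating the other unknown: ω₄ = r₂ω₂ sin(θ₂−θ₃) / [r₄ sin(θ₄−θ₃)].
Numerator sine = +0.28402; denominator sine = -0.86340.
Result = 0.0684·29.15·(+0.28402) / (0.1899·(-0.86340)) = -3.4543 rad/s; magnitude 3.4543 rad/s.

3.45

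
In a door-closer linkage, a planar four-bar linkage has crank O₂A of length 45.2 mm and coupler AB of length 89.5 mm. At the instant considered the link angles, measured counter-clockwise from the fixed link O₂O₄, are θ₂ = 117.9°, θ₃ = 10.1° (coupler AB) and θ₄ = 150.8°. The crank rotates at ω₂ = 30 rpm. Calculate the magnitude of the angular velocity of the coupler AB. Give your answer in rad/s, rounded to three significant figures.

ω₂ = 3.142 rad/s (from 30 rpm).
Differentiating the loop-closure r₂e^{iθ₂}+r₃e^{iθ₃}=r₁+r₄e^{iθ₄} gives r₂ω₂e^{iθ₂}+r₃ω₃e^{iθ₃}=r₄ω₄e^{iθ₄}.
Eliminating the other unknown: ω₃ = r₂ω₂ sin(θ₄−θ₂) / [r₃ sin(θ₃−θ₄)].
Numerator sine = +0.54317; denominator sine = -0.63338.
Result = 0.0452·3.142·(+0.54317) / (0.0895·(-0.63338)) = -1.3606 rad/s; magnitude 1.3606 rad/s.

1.36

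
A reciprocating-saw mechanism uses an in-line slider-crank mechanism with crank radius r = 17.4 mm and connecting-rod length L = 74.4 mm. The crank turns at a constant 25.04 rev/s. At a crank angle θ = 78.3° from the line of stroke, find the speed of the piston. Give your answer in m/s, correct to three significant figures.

ω = 2π·25 = 157.3 rad/s
For an in-line slider-crank, x = r cosθ + √(L² − r² sin²θ), so v = −rω sinθ·[1 + r cosθ/√(L² − r² sin²θ)].
With r = 0.0174 m, L = 0.0744 m, θ = 78.3°: √(L² − r² sin²θ) = 0.072423 m.
v = −0.0174·157.3·0.97922·[1 + 0.0174·0.20279/0.072423] = -2.8113 m/s.
|v| = 2.8113 m/s.

2.81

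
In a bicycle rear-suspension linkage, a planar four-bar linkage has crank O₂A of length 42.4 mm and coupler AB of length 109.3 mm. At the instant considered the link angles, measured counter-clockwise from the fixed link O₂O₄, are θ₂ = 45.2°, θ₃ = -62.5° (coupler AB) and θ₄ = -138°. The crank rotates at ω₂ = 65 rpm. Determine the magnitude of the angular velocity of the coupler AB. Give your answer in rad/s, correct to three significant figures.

0.152

ω₂ = 6.807 rad/s (from 65 rpm).
Differentiating the loop-closure r₂e^{iθ₂}+r₃e^{iθ₃}=r₁+r₄e^{iθ₄} gives r₂ω₂e^{iθ₂}+r₃ω₃e^{iθ₃}=r₄ω₄e^{iθ₄}.
Eliminating the other unknown: ω₃ = r₂ω₂ sin(θ₄−θ₂) / [r₃ sin(θ₃−θ₄)].
Numerator sine = +0.05582; denominator sine = +0.96815.
Result = 0.0424·6.807·(+0.05582) / (0.1093·(+0.96815)) = +0.15225 rad/s; magnitude 0.15225 rad/s.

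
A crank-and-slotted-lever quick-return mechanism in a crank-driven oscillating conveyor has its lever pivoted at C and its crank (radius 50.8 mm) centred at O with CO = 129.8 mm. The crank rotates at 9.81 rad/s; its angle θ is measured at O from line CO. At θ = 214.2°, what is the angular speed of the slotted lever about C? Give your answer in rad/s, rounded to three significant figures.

3.31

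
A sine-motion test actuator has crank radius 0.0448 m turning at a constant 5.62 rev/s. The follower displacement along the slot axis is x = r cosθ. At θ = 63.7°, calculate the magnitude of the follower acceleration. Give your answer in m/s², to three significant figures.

24.8

ω = 35.31 rad/s (from 5.62 rev/s).
x = r cosθ ⇒ ẍ = −rω² cosθ (ω constant).
|a| = rω²|cosθ| = 0.0448·(35.31)²·|cos 63.7°| = 24.75 m/s².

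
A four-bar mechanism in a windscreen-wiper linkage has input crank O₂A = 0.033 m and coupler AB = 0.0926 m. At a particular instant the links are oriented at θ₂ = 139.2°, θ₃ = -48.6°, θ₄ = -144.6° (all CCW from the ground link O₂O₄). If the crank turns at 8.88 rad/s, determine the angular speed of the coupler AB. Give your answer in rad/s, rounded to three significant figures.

3.09

ω₂ = 8.88 rad/s
Differentiating the loop-closure r₂e^{iθ₂}+r₃e^{iθ₃}=r₁+r₄e^{iθ₄} gives r₂ω₂e^{iθ₂}+r₃ω₃e^{iθ₃}=r₄ω₄e^{iθ₄}.
Eliminating the other unknown: ω₃ = r₂ω₂ sin(θ₄−θ₂) / [r₃ sin(θ₃−θ₄)].
Numerator sine = +0.97113; denominator sine = +0.99452.
Result = 0.033·8.88·(+0.97113) / (0.0926·(+0.99452)) = +3.0902 rad/s; magnitude 3.0902 rad/s.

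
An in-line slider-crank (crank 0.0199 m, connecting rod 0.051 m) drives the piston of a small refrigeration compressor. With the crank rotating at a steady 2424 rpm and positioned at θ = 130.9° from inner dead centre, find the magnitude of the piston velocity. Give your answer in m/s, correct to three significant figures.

ω = 2π·2424/60 = 253.8 rad/s
For an in-line slider-crank, x = r cosθ + √(L² − r² sin²θ), so v = −rω sinθ·[1 + r cosθ/√(L² − r² sin²θ)].
With r = 0.0199 m, L = 0.051 m, θ = 130.9°: √(L² − r² sin²θ) = 0.048731 m.
v = −0.0199·253.8·0.75585·[1 + 0.0199·-0.65474/0.048731] = -2.7973 m/s.
|v| = 2.7973 m/s.

2.80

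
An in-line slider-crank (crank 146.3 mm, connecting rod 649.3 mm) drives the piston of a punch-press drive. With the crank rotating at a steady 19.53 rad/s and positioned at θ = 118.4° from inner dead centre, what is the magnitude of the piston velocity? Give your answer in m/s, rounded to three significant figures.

ω = 19.53 rad/s
For an in-line slider-crank, x = r cosθ + √(L² − r² sin²θ), so v = −rω sinθ·[1 + r cosθ/√(L² − r² sin²θ)].
With r = 0.1463 m, L = 0.6493 m, θ = 118.4°: √(L² − r² sin²θ) = 0.63642 m.
v = −0.1463·19.53·0.87965·[1 + 0.1463·-0.47562/0.63642] = -2.2386 m/s.
|v| = 2.2386 m/s.

2.24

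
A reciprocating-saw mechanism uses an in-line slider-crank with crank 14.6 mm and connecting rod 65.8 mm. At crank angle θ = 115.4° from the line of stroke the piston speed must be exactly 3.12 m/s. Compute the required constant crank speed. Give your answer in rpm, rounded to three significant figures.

For an in-line slider-crank, |v_piston| = rω|sinθ|·[1 + r cosθ/√(L² − r² sin²θ)].
With r = 0.0146 m, L = 0.0658 m, θ = 115.4°: the bracketed kinematic factor |dx/dθ| = 0.011907 m.
ω = v/|dx/dθ| = 3.12/0.011907 = 262.02 rad/s.
N = 60ω/(2π) = 2502.1 rpm.

2500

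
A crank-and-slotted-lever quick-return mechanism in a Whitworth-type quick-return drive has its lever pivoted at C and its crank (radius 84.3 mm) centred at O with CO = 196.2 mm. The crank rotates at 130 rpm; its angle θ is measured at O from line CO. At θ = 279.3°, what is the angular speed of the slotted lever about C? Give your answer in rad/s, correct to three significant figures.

ω = 13.61 rad/s (from 130 rpm).
Crank pin A relative to C: A = (d + r cosθ, r sinθ); lever angle φ = atan2(r sinθ, d + r cosθ).
Differentiating tanφ: φ̇ = rω(d cosθ + r)/(d² + r² + 2dr cosθ).
d² + r² + 2dr cosθ = |CA|² = 0.0509467 m²;  d cosθ + r = +0.11601 m.
|ω_lever| = |0.0843·13.61·+0.11601| / 0.0509467 = 2.6132 rad/s.

2.61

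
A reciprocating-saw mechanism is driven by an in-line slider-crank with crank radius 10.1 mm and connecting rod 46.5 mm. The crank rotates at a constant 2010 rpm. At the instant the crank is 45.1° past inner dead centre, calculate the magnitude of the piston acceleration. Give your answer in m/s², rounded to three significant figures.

ω = 2π·2010/60 = 210.5 rad/s
x(θ) = r cosθ + √(L² − r² sin²θ); with ω constant, a = ω²·d²x/dθ².
d²x/dθ² = −r cosθ − r²(cos2θ)/√u − r⁴ sin²2θ/(4u^{3/2}),  u = L² − r² sin²θ = 0.00211107 m².
Substituting r = 0.0101 m, L = 0.0465 m, θ = 45.1°: d²x/dθ² = -0.0071484 m.
a = ω²·d²x/dθ² = (210.5)²·(-0.0071484) = -316.71 m/s²;  |a| = 316.71 m/s².

317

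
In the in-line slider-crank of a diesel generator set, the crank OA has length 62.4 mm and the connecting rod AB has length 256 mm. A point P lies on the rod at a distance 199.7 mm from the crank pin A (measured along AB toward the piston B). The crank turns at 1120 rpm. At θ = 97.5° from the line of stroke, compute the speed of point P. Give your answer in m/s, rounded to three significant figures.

7.07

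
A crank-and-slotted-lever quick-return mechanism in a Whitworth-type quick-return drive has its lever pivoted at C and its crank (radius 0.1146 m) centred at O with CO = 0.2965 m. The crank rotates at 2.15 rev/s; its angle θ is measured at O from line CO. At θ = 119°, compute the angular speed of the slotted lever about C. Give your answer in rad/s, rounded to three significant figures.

0.663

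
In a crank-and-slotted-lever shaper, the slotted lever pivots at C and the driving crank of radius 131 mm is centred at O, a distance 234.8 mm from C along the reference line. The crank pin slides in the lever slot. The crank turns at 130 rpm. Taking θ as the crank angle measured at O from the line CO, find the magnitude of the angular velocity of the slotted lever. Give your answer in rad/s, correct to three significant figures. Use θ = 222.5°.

ω = 13.61 rad/s (from 130 rpm).
Crank pin A relative to C: A = (d + r cosθ, r sinθ); lever angle φ = atan2(r sinθ, d + r cosθ).
Differentiating tanφ: φ̇ = rω(d cosθ + r)/(d² + r² + 2dr cosθ).
d² + r² + 2dr cosθ = |CA|² = 0.0269365 m²;  d cosθ + r = -0.042113 m.
|ω_lever| = |0.131·13.61·-0.042113| / 0.0269365 = 2.7881 rad/s.

2.79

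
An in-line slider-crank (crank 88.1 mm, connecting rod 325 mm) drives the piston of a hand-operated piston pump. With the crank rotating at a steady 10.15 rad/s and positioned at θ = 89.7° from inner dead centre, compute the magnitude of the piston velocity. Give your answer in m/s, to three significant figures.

0.896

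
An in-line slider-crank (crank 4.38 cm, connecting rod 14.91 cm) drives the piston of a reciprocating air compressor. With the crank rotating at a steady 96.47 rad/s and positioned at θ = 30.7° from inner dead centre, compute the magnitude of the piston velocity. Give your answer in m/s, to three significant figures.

ω = 96.47 rad/s
For an in-line slider-crank, x = r cosθ + √(L² − r² sin²θ), so v = −rω sinθ·[1 + r cosθ/√(L² − r² sin²θ)].
With r = 0.0438 m, L = 0.1491 m, θ = 30.7°: √(L² − r² sin²θ) = 0.14741 m.
v = −0.0438·96.47·0.51054·[1 + 0.0438·0.85985/0.14741] = -2.7084 m/s.
|v| = 2.7084 m/s.

2.71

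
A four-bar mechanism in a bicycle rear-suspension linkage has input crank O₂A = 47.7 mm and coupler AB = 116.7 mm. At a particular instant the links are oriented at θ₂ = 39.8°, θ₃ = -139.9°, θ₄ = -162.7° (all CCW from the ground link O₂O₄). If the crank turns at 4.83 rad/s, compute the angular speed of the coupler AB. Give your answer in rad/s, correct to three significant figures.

1.95

ω₂ = 4.83 rad/s
Differentiating the loop-closure r₂e^{iθ₂}+r₃e^{iθ₃}=r₁+r₄e^{iθ₄} gives r₂ω₂e^{iθ₂}+r₃ω₃e^{iθ₃}=r₄ω₄e^{iθ₄}.
Eliminating the other unknown: ω₃ = r₂ω₂ sin(θ₄−θ₂) / [r₃ sin(θ₃−θ₄)].
Numerator sine = +0.38268; denominator sine = +0.38752.
Result = 0.0477·4.83·(+0.38268) / (0.1167·(+0.38752)) = +1.9496 rad/s; magnitude 1.9496 rad/s.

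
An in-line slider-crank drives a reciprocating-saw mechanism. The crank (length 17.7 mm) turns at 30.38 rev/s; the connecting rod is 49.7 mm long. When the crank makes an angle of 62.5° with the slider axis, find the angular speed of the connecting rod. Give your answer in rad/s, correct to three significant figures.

33.1

ω = 190.9 rad/s (converted from 30.38 rev/s).
The rod makes angle φ with the slider axis where L sinφ = r sinθ; differentiating, L cosφ·φ̇ = r ω cosθ.
L cosφ = √(L² − r² sin²θ) = 0.047155 m.
|ω_rod| = r ω |cosθ| / √(L² − r² sin²θ) = 0.0177·190.9·0.46175/0.047155 = 33.084 rad/s.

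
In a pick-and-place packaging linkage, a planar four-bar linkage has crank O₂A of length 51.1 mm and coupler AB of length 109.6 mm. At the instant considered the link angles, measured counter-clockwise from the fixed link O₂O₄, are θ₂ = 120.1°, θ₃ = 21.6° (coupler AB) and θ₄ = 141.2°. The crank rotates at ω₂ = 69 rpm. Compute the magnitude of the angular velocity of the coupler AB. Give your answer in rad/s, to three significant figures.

1.39

ω₂ = 7.226 rad/s (from 69 rpm).
Differentiating the loop-closure r₂e^{iθ₂}+r₃e^{iθ₃}=r₁+r₄e^{iθ₄} gives r₂ω₂e^{iθ₂}+r₃ω₃e^{iθ₃}=r₄ω₄e^{iθ₄}.
Eliminating the other unknown: ω₃ = r₂ω₂ sin(θ₄−θ₂) / [r₃ sin(θ₃−θ₄)].
Numerator sine = +0.36000; denominator sine = -0.86949.
Result = 0.0511·7.226·(+0.36000) / (0.1096·(-0.86949)) = -1.3948 rad/s; magnitude 1.3948 rad/s.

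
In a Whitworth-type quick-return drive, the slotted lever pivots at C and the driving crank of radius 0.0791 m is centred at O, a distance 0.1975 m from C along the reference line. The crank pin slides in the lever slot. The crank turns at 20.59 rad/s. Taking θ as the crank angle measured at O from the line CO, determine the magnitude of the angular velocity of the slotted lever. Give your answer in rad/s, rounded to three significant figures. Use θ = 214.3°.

7.04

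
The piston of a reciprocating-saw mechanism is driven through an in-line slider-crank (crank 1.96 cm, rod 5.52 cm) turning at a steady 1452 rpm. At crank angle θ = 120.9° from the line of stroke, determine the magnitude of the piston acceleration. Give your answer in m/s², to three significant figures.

ω = 2π·1452/60 = 152.1 rad/s
x(θ) = r cosθ + √(L² − r² sin²θ); with ω constant, a = ω²·d²x/dθ².
d²x/dθ² = −r cosθ − r²(cos2θ)/√u − r⁴ sin²2θ/(4u^{3/2}),  u = L² − r² sin²θ = 0.00276419 m².
Substituting r = 0.0196 m, L = 0.0552 m, θ = 120.9°: d²x/dθ² = +0.013321 m.
a = ω²·d²x/dθ² = (152.1)²·(+0.013321) = +307.98 m/s²;  |a| = 307.98 m/s².

308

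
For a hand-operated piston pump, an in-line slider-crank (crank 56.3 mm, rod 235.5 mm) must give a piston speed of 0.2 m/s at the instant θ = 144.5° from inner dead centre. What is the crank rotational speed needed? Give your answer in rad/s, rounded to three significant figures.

For an in-line slider-crank, |v_piston| = rω|sinθ|·[1 + r cosθ/√(L² − r² sin²θ)].
With r = 0.0563 m, L = 0.2355 m, θ = 144.5°: the bracketed kinematic factor |dx/dθ| = 0.026268 m.
ω = v/|dx/dθ| = 0.2/0.026268 = 7.6137 rad/s.

7.61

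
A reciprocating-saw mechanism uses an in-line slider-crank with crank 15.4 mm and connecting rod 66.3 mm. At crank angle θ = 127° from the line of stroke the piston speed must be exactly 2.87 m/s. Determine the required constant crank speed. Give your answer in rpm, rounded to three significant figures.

2600

For an in-line slider-crank, |v_piston| = rω|sinθ|·[1 + r cosθ/√(L² − r² sin²θ)].
With r = 0.0154 m, L = 0.0663 m, θ = 127°: the bracketed kinematic factor |dx/dθ| = 0.010549 m.
ω = v/|dx/dθ| = 2.87/0.010549 = 272.05 rad/s.
N = 60ω/(2π) = 2597.9 rpm.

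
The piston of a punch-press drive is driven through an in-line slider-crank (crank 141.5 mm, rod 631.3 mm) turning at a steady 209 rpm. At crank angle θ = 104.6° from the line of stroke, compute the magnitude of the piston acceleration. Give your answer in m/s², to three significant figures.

ω = 2π·209/60 = 21.89 rad/s
x(θ) = r cosθ + √(L² − r² sin²θ); with ω constant, a = ω²·d²x/dθ².
d²x/dθ² = −r cosθ − r²(cos2θ)/√u − r⁴ sin²2θ/(4u^{3/2}),  u = L² − r² sin²θ = 0.37979 m².
Substituting r = 0.1415 m, L = 0.6313 m, θ = 104.6°: d²x/dθ² = +0.063927 m.
a = ω²·d²x/dθ² = (21.89)²·(+0.063927) = +30.622 m/s²;  |a| = 30.622 m/s².

30.6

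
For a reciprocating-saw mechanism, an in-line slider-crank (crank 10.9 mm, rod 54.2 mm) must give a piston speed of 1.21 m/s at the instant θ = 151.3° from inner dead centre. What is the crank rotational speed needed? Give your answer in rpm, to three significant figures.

2680

For an in-line slider-crank, |v_piston| = rω|sinθ|·[1 + r cosθ/√(L² − r² sin²θ)].
With r = 0.0109 m, L = 0.0542 m, θ = 151.3°: the bracketed kinematic factor |dx/dθ| = 0.0043067 m.
ω = v/|dx/dθ| = 1.21/0.0043067 = 280.95 rad/s.
N = 60ω/(2π) = 2682.9 rpm.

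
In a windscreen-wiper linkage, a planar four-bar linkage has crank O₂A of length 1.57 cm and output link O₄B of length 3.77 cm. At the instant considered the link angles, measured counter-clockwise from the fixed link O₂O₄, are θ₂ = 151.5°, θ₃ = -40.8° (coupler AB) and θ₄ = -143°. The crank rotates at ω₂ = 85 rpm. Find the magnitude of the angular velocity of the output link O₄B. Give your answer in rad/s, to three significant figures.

ω₂ = 8.901 rad/s (from 85 rpm).
Differentiating the loop-closure r₂e^{iθ₂}+r₃e^{iθ₃}=r₁+r₄e^{iθ₄} gives r₂ω₂e^{iθ₂}+r₃ω₃e^{iθ₃}=r₄ω₄e^{iθ₄}.
Eliminating the other unknown: ω₄ = r₂ω₂ sin(θ₂−θ₃) / [r₄ sin(θ₄−θ₃)].
Numerator sine = -0.21303; denominator sine = -0.97742.
Result = 0.0157·8.901·(-0.21303) / (0.0377·(-0.97742)) = +0.80792 rad/s; magnitude 0.80792 rad/s.

0.808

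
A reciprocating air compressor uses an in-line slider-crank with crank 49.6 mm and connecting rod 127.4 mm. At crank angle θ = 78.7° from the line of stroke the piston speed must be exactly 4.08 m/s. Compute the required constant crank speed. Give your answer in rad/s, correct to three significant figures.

77.5

For an in-line slider-crank, |v_piston| = rω|sinθ|·[1 + r cosθ/√(L² − r² sin²θ)].
With r = 0.0496 m, L = 0.1274 m, θ = 78.7°: the bracketed kinematic factor |dx/dθ| = 0.052653 m.
ω = v/|dx/dθ| = 4.08/0.052653 = 77.488 rad/s.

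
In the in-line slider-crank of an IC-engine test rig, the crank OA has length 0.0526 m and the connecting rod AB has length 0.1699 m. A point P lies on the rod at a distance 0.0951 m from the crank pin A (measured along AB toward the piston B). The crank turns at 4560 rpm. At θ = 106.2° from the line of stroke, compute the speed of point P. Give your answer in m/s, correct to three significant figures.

ω = 477.5 rad/s.  Crank-pin speed |V_A| = rω = 25.118 m/s, perpendicular to OA.
Rod angle: sinφ = −(r/L) sinθ ⇒ φ = -17.296°; ω_rod = −rω cosθ/√(L²−r²sin²θ) = +43.199 rad/s.
V_P = V_A + ω_rod × AP, with AP = 0.0951 m along the rod.
Components: V_Px = −rω sinθ − a·ω_rod·sinφ = -22.899 m/s;  V_Py = rω cosθ + a·ω_rod·cosφ = -3.0852 m/s.
|V_P| = √(V_Px² + V_Py²) = 23.106 m/s.

23.1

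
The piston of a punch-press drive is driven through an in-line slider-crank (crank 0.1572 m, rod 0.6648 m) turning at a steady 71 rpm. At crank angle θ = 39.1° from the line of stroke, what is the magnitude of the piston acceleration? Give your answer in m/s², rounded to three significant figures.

7.20

ω = 2π·71/60 = 7.435 rad/s
x(θ) = r cosθ + √(L² − r² sin²θ); with ω constant, a = ω²·d²x/dθ².
d²x/dθ² = −r cosθ − r²(cos2θ)/√u − r⁴ sin²2θ/(4u^{3/2}),  u = L² − r² sin²θ = 0.43213 m².
Substituting r = 0.1572 m, L = 0.6648 m, θ = 39.1°: d²x/dθ² = -0.1302 m.
a = ω²·d²x/dθ² = (7.435)²·(-0.1302) = -7.1974 m/s²;  |a| = 7.1974 m/s².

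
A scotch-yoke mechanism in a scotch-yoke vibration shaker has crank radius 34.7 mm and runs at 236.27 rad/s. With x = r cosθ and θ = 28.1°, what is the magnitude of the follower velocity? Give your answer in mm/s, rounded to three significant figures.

ω = 236.3 rad/s
x = r cosθ ⇒ ẋ = −rω sinθ.
|v| = rω|sinθ| = 0.0347·236.3·|sin 28.1°| = 3.8616 m/s = 3861.6 mm/s.

3860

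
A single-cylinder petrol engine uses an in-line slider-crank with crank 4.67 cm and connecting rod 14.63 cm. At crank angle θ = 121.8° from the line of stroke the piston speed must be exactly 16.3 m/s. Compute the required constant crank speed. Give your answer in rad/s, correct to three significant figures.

498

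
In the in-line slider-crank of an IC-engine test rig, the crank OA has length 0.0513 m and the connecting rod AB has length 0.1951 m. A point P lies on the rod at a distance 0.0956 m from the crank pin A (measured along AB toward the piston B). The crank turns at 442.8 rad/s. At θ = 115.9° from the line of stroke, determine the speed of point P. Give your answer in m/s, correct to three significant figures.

ω = 442.8 rad/s.  Crank-pin speed |V_A| = rω = 22.716 m/s, perpendicular to OA.
Rod angle: sinφ = −(r/L) sinθ ⇒ φ = -13.682°; ω_rod = −rω cosθ/√(L²−r²sin²θ) = +52.342 rad/s.
V_P = V_A + ω_rod × AP, with AP = 0.0956 m along the rod.
Components: V_Px = −rω sinθ − a·ω_rod·sinφ = -19.25 m/s;  V_Py = rω cosθ + a·ω_rod·cosφ = -5.0603 m/s.
|V_P| = √(V_Px² + V_Py²) = 19.904 m/s.

19.9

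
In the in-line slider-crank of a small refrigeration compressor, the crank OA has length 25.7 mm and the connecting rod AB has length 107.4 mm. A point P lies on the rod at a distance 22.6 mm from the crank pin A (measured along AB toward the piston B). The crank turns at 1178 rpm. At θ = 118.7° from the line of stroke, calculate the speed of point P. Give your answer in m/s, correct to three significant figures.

2.97

ω = 123.4 rad/s.  Crank-pin speed |V_A| = rω = 3.1703 m/s, perpendicular to OA.
Rod angle: sinφ = −(r/L) sinθ ⇒ φ = -12.116°; ω_rod = −rω cosθ/√(L²−r²sin²θ) = +14.499 rad/s.
V_P = V_A + ω_rod × AP, with AP = 0.0226 m along the rod.
Components: V_Px = −rω sinθ − a·ω_rod·sinφ = -2.7121 m/s;  V_Py = rω cosθ + a·ω_rod·cosφ = -1.2021 m/s.
|V_P| = √(V_Px² + V_Py²) = 2.9666 m/s.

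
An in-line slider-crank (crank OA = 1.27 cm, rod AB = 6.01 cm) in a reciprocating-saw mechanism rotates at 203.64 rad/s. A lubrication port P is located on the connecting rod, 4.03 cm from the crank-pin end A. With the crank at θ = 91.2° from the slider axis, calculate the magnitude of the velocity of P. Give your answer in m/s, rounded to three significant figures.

ω = 203.6 rad/s.  Crank-pin speed |V_A| = rω = 2.5862 m/s, perpendicular to OA.
Rod angle: sinφ = −(r/L) sinθ ⇒ φ = -12.197°; ω_rod = −rω cosθ/√(L²−r²sin²θ) = +0.92201 rad/s.
V_P = V_A + ω_rod × AP, with AP = 0.0403 m along the rod.
Components: V_Px = −rω sinθ − a·ω_rod·sinφ = -2.5778 m/s;  V_Py = rω cosθ + a·ω_rod·cosφ = -0.017844 m/s.
|V_P| = √(V_Px² + V_Py²) = 2.5779 m/s.

2.58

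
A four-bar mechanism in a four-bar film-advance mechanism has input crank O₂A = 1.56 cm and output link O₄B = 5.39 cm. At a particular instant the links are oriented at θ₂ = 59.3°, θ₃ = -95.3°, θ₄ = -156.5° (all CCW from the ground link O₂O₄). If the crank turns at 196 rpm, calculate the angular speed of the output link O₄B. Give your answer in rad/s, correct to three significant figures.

2.91

ω₂ = 20.53 rad/s (from 196 rpm).
Differentiating the loop-closure r₂e^{iθ₂}+r₃e^{iθ₃}=r₁+r₄e^{iθ₄} gives r₂ω₂e^{iθ₂}+r₃ω₃e^{iθ₃}=r₄ω₄e^{iθ₄}.
Eliminating the other unknown: ω₄ = r₂ω₂ sin(θ₂−θ₃) / [r₄ sin(θ₄−θ₃)].
Numerator sine = +0.42894; denominator sine = -0.87631.
Result = 0.0156·20.53·(+0.42894) / (0.0539·(-0.87631)) = -2.9077 rad/s; magnitude 2.9077 rad/s.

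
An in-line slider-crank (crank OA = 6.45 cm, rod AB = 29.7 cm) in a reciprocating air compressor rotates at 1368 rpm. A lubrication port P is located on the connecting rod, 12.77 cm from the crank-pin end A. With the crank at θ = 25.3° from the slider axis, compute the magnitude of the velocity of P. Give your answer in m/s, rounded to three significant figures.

ω = 143.3 rad/s.  Crank-pin speed |V_A| = rω = 9.2401 m/s, perpendicular to OA.
Rod angle: sinφ = −(r/L) sinθ ⇒ φ = -5.325°; ω_rod = −rω cosθ/√(L²−r²sin²θ) = -28.249 rad/s.
V_P = V_A + ω_rod × AP, with AP = 0.1277 m along the rod.
Components: V_Px = −rω sinθ − a·ω_rod·sinφ = -4.2836 m/s;  V_Py = rω cosθ + a·ω_rod·cosφ = +4.7619 m/s.
|V_P| = √(V_Px² + V_Py²) = 6.4051 m/s.

6.41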